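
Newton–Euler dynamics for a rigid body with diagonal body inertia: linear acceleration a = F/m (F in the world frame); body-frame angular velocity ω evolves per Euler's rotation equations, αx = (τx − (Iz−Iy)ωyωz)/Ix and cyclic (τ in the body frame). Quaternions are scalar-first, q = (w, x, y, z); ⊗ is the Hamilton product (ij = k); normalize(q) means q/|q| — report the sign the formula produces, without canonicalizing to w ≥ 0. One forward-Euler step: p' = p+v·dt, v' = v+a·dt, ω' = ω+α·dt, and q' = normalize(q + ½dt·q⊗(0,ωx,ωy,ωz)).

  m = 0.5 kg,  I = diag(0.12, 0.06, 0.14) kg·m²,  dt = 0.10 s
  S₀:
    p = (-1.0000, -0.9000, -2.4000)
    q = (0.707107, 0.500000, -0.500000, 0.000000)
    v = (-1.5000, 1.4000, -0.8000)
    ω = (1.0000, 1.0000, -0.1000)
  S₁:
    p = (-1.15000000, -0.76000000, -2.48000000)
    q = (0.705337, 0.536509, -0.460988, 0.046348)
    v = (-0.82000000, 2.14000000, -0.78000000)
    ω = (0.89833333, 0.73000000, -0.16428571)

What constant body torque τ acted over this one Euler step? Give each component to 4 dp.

rate change Δω = (-0.10166667, -0.27000000, -0.06428571)
applied torque τ = (-0.1300, -0.1600, -0.1500)

τ = (-0.1300, -0.1600, -0.1500)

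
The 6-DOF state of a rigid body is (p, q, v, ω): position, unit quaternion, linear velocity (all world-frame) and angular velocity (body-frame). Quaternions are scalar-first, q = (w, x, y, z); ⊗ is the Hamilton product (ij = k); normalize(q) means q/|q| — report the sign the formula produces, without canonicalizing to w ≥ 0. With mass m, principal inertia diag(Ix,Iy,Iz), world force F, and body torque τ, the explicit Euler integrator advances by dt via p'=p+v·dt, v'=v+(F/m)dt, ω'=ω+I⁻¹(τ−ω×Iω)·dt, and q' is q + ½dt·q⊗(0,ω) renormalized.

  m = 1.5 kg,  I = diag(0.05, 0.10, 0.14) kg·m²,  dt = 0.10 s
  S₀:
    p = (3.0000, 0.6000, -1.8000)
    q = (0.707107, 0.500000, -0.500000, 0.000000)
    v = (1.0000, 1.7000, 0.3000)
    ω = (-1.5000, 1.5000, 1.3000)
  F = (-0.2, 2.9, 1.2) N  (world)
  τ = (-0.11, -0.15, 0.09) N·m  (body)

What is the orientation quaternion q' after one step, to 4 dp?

q' = (0.7761, 0.4113, -0.4758, 0.0456)

2q̇ = q⊗(0,ω) = (1.5000000, -1.7106605, 0.4106605, 0.9192391)
q' = normalize(q + ½dt·q⊗(0,ω)) = (0.7761, 0.4113, -0.4758, 0.0456)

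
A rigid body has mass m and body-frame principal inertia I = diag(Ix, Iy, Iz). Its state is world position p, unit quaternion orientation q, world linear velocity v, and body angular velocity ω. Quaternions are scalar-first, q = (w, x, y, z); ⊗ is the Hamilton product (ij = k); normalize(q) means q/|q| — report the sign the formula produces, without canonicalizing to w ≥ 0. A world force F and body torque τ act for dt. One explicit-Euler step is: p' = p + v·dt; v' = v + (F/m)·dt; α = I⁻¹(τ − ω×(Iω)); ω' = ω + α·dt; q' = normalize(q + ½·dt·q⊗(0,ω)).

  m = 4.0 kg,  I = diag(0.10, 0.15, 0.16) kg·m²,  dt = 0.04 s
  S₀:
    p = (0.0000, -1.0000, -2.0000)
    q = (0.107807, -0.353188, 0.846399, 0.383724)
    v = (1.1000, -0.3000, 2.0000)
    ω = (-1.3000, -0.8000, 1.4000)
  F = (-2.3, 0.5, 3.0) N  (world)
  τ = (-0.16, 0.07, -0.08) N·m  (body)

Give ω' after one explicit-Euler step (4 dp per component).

ω' = (-1.3595, -0.8105, 1.3670)

angular accel α = (-1.4880, -0.2613, -0.8250)
ω' = ω + α·dt = (-1.3595, -0.8105, 1.3670)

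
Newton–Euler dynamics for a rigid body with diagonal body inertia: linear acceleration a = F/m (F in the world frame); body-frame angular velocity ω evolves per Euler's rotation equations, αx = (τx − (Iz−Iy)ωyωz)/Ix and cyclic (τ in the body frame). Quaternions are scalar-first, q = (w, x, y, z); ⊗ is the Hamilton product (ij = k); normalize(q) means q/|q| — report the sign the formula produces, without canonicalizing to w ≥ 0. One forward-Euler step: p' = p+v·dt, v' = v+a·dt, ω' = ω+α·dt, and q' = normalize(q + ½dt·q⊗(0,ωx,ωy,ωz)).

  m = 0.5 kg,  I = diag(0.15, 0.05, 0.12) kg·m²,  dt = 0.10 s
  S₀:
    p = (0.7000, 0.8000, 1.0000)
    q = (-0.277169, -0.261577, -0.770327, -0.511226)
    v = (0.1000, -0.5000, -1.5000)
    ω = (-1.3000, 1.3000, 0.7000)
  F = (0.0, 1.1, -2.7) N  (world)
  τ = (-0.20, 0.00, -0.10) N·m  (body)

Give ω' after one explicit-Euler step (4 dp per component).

angular accel α = (-1.7580, 0.5460, -2.2417)
ω' = ω + α·dt = (-1.4758, 1.3546, 0.4758)

ω' = (-1.4758, 1.3546, 0.4758)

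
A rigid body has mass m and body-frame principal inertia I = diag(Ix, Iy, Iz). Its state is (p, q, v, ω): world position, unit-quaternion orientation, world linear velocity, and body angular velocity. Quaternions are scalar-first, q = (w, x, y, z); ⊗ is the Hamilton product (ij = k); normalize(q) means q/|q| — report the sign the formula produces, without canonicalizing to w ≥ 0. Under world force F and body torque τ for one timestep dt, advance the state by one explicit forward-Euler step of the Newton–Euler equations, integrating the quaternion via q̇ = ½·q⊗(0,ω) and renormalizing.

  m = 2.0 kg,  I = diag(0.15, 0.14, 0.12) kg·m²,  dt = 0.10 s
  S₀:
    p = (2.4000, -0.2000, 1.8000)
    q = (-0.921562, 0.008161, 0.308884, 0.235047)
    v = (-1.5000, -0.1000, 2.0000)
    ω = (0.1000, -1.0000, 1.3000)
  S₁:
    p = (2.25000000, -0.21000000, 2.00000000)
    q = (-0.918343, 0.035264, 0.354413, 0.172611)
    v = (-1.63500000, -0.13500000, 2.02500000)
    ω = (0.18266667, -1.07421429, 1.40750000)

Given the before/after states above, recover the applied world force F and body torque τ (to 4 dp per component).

F = (-2.7000, -0.7000, 0.5000)
τ = (0.1500, -0.1000, 0.1300)

ω₁ − ω₀ = (0.08266667, -0.07421429, 0.10750000)
precession coupling = (0.0260, 0.0039, 0.0010)
I·α + gyro = (0.1500, -0.1000, 0.1300)
velocity change Δv = (-0.13500000, -0.03500000, 0.02500000)
m·(v₁−v₀)/dt = (-2.7000, -0.7000, 0.5000)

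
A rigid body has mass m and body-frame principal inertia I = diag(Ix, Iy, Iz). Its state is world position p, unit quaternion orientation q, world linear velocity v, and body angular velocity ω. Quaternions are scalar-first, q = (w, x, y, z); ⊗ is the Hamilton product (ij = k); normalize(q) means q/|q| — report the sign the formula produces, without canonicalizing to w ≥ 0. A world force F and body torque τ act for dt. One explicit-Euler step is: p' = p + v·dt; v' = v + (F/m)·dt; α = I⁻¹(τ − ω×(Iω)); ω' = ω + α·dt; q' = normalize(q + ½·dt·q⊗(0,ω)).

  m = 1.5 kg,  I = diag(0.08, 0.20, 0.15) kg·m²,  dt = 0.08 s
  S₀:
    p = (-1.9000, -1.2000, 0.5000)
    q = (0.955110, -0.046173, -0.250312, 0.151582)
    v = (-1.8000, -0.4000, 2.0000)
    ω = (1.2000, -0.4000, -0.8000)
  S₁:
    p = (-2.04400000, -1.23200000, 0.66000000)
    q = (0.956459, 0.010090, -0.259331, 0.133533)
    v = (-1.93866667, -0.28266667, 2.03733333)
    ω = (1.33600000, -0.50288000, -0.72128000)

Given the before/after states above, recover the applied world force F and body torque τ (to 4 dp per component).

Δv = v₁−v₀ = (-0.13866667, 0.11733333, 0.03733333)
F = m·Δv/dt = (-2.6000, 2.2000, 0.7000)
Δω = ω₁−ω₀ = (0.13600000, -0.10288000, 0.07872000)
precession coupling = (-0.0160, 0.0672, -0.0576)
applied torque τ = (0.1200, -0.1900, 0.0900)

F = (-2.6000, 2.2000, 0.7000)
τ = (0.1200, -0.1900, 0.0900)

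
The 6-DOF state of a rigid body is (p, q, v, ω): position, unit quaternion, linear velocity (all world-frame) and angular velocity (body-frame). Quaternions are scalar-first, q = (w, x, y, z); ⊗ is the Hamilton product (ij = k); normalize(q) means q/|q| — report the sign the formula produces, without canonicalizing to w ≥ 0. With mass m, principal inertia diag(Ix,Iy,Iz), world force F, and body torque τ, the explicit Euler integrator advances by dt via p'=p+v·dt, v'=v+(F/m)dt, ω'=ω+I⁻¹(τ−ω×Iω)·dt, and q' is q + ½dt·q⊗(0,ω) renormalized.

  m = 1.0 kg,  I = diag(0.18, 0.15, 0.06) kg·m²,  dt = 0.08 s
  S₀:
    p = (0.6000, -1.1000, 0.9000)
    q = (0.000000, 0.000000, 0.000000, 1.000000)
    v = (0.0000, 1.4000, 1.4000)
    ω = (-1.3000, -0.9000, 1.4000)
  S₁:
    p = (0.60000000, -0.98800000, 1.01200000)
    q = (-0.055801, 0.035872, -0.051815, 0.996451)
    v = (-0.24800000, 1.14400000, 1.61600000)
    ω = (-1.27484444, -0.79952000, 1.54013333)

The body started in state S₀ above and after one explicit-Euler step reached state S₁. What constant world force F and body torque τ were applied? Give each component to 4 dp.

ω₁ − ω₀ = (0.02515556, 0.10048000, 0.14013333)
I·α + gyro = (0.1700, -0.0300, 0.0700)
Δv = v₁−v₀ = (-0.24800000, -0.25600000, 0.21600000)
applied force F = (-3.1000, -3.2000, 2.7000)

F = (-3.1000, -3.2000, 2.7000)
τ = (0.1700, -0.0300, 0.0700)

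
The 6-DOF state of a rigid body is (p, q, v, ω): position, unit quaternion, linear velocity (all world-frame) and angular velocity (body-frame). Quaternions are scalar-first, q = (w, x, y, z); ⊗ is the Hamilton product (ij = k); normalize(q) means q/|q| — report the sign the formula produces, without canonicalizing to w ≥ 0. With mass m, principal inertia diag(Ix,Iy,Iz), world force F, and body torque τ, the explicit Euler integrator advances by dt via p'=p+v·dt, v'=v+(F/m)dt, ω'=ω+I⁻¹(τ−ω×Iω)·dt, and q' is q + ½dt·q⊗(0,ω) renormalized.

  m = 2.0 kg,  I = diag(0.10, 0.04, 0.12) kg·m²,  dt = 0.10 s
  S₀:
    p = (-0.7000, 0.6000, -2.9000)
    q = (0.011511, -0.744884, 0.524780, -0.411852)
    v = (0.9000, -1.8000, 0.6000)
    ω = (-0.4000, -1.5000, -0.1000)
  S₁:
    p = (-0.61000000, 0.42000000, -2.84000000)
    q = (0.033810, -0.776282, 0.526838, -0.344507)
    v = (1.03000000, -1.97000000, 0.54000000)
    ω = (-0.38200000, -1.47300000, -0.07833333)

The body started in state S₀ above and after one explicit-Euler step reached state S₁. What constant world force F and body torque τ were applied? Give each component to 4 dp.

Δω = ω₁−ω₀ = (0.01800000, 0.02700000, 0.02166667)
I·α + gyro = (0.0300, 0.0100, -0.0100)
v₁ − v₀ = (0.13000000, -0.17000000, -0.06000000)
F = m·Δv/dt = (2.6000, -3.4000, -1.2000)

F = (2.6000, -3.4000, -1.2000)
τ = (0.0300, 0.0100, -0.0100)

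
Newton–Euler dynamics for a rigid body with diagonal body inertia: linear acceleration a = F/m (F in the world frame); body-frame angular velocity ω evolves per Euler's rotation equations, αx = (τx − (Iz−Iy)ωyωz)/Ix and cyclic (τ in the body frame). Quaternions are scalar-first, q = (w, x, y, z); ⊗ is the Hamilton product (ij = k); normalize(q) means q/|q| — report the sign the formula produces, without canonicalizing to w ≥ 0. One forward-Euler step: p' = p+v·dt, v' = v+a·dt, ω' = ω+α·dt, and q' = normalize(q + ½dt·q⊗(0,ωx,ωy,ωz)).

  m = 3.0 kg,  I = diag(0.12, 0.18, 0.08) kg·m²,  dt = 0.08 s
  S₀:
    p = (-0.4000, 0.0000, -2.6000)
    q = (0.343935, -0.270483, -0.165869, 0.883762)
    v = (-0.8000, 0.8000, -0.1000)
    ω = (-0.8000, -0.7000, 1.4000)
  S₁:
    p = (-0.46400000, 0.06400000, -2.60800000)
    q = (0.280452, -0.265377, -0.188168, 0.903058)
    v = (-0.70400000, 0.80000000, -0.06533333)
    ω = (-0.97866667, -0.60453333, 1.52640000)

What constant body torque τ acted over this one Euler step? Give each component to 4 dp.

τ = (-0.1700, 0.1700, 0.1600)

rate change Δω = (-0.17866667, 0.09546667, 0.12640000)
gyro term ω₀×Iω₀ = (0.0980, -0.0448, 0.0336)
τ = I·(Δω/dt) + ω₀×(Iω₀) = (-0.1700, 0.1700, 0.1600)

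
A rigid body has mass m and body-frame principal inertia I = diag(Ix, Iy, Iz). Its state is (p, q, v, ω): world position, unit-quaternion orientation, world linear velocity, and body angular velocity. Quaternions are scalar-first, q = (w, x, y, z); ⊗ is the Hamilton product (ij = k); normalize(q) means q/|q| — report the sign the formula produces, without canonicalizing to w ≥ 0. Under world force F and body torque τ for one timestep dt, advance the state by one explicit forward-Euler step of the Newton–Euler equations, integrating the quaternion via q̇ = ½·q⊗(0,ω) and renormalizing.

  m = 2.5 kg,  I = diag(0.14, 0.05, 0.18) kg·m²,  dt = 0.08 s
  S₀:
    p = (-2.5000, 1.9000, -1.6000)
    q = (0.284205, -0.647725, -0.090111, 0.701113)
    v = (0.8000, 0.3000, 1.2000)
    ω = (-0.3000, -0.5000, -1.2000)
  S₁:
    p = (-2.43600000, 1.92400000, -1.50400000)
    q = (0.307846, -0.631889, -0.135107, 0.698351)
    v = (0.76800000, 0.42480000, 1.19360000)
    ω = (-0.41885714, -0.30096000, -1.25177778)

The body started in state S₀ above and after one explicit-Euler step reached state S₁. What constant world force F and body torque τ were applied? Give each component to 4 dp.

rate change Δω = (-0.11885714, 0.19904000, -0.05177778)
applied torque τ = (-0.1300, 0.1100, -0.1300)
velocity change Δv = (-0.03200000, 0.12480000, -0.00640000)
m·(v₁−v₀)/dt = (-1.0000, 3.9000, -0.2000)

F = (-1.0000, 3.9000, -0.2000)
τ = (-0.1300, 0.1100, -0.1300)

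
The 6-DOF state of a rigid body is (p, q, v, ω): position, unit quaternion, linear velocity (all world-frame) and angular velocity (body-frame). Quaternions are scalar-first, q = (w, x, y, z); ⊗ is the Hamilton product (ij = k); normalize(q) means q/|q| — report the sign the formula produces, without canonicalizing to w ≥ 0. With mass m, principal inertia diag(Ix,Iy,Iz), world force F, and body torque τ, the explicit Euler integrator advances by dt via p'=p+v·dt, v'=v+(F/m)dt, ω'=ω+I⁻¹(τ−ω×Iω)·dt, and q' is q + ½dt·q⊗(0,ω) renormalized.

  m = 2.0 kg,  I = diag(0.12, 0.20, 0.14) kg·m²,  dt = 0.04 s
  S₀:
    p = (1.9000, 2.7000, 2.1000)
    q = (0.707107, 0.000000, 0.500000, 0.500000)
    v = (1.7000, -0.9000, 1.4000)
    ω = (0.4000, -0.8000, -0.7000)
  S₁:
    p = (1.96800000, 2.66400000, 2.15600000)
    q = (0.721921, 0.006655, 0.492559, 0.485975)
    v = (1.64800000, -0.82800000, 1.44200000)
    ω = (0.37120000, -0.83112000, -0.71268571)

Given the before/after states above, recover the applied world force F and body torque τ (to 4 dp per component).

F = (-2.6000, 3.6000, 2.1000)
τ = (-0.1200, -0.1500, -0.0700)

velocity change Δv = (-0.05200000, 0.07200000, 0.04200000)
m·(v₁−v₀)/dt = (-2.6000, 3.6000, 2.1000)
ω₁ − ω₀ = (-0.02880000, -0.03112000, -0.01268571)
τ = I·(Δω/dt) + ω₀×(Iω₀) = (-0.1200, -0.1500, -0.0700)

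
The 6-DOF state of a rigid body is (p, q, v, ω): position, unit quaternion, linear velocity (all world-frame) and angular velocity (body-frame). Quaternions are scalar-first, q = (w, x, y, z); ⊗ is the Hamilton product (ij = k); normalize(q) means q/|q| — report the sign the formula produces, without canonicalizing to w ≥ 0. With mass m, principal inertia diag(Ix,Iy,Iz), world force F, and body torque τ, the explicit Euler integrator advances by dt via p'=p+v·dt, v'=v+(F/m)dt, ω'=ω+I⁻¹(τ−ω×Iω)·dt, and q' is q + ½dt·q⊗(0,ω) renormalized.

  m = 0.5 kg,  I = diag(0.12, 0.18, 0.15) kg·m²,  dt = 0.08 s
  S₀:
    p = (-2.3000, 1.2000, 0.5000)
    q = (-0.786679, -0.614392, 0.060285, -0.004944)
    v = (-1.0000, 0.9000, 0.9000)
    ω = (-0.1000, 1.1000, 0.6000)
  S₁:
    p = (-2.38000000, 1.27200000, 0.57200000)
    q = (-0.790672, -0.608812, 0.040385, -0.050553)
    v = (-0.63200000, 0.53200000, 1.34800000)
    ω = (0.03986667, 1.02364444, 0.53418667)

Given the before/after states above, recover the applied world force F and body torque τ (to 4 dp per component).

F = (2.3000, -2.3000, 2.8000)
τ = (0.1900, -0.1700, -0.1300)

Δω = ω₁−ω₀ = (0.13986667, -0.07635556, -0.06581333)
gyro term ω₀×Iω₀ = (-0.0198, 0.0018, -0.0066)
I·α + gyro = (0.1900, -0.1700, -0.1300)
velocity change Δv = (0.36800000, -0.36800000, 0.44800000)
F = m·Δv/dt = (2.3000, -2.3000, 2.8000)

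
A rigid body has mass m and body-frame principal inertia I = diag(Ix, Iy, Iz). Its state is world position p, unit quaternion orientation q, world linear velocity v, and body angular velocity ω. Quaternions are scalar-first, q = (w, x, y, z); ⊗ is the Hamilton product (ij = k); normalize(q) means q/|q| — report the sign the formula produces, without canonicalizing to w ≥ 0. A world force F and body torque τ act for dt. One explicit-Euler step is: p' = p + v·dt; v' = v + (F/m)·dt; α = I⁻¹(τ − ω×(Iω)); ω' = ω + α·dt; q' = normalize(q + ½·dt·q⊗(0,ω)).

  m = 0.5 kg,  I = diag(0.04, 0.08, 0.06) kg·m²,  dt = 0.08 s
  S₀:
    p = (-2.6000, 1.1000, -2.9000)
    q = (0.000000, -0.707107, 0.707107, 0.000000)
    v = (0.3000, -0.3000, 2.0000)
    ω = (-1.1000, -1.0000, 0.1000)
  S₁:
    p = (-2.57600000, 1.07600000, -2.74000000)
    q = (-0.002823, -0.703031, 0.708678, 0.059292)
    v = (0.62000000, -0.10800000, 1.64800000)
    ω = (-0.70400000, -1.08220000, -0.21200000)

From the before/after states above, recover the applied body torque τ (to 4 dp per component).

τ = (0.2000, -0.0800, -0.1900)

Δω = ω₁−ω₀ = (0.39600000, -0.08220000, -0.31200000)
ω₀×(Iω₀) = (0.0020, 0.0022, 0.0440)
I·α + gyro = (0.2000, -0.0800, -0.1900)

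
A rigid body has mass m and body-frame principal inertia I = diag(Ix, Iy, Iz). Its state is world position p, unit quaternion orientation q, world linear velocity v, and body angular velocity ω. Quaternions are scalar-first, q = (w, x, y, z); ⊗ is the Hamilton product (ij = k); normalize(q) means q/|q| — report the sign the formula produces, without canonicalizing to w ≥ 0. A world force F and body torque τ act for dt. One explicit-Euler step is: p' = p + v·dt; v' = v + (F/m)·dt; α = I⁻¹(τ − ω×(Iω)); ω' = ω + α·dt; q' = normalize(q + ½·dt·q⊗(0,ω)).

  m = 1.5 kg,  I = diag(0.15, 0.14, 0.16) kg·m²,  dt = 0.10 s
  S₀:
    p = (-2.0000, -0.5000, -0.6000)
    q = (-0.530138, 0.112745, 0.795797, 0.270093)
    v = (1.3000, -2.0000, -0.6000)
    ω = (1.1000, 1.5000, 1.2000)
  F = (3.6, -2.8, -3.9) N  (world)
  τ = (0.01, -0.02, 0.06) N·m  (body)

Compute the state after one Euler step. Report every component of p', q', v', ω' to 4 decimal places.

angular accel α = (-0.1733, -0.0486, 0.4781)
new body rate ω' = (1.0827, 1.4951, 1.2478)
Hamilton product q⊗(0,ω) = (-1.6418266, -0.0333349, -0.6333987, -1.3424248)
q' = normalize(q + ½dt·q⊗(0,ω)) = (-0.6085, 0.1104, 0.7595, 0.2017)
p + v·dt = (-1.8700, -0.7000, -0.6600)
new velocity v' = (1.5400, -2.1867, -0.8600)

p' = (-1.8700, -0.7000, -0.6600)
q' = (-0.6085, 0.1104, 0.7595, 0.2017)
v' = (1.5400, -2.1867, -0.8600)
ω' = (1.0827, 1.4951, 1.2478)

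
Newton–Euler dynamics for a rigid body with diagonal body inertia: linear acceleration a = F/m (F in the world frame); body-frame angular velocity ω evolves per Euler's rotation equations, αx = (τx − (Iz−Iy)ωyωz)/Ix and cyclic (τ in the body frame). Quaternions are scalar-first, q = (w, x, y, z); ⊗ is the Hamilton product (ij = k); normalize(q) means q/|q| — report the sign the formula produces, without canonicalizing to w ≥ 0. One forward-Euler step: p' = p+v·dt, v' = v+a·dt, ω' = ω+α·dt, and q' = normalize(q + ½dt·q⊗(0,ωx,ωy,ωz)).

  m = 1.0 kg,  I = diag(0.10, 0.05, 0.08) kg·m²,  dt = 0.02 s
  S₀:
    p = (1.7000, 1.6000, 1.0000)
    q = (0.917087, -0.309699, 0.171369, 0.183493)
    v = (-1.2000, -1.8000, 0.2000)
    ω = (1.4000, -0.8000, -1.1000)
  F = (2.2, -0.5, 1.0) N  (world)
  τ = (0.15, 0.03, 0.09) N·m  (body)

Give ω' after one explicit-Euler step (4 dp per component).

angular accel α = (1.2360, 1.2160, 0.4250)
new body rate ω' = (1.4247, -0.7757, -1.0915)

ω' = (1.4247, -0.7757, -1.0915)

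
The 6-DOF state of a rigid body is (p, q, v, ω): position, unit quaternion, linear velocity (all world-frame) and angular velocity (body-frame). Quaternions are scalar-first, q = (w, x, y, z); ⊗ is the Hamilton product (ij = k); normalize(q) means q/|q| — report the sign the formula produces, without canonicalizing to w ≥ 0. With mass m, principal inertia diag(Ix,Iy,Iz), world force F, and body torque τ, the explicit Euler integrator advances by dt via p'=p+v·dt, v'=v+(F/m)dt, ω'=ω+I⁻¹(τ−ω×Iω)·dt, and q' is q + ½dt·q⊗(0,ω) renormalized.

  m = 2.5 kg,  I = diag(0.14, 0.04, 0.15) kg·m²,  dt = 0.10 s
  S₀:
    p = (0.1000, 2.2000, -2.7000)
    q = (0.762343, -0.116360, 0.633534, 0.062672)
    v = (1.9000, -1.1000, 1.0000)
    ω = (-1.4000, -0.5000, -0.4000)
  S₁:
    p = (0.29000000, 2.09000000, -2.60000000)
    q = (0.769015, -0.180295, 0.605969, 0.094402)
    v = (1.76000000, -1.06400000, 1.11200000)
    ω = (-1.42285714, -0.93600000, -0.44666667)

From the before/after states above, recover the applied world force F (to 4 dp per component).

Δv = v₁−v₀ = (-0.14000000, 0.03600000, 0.11200000)
m·(v₁−v₀)/dt = (-3.5000, 0.9000, 2.8000)

F = (-3.5000, 0.9000, 2.8000)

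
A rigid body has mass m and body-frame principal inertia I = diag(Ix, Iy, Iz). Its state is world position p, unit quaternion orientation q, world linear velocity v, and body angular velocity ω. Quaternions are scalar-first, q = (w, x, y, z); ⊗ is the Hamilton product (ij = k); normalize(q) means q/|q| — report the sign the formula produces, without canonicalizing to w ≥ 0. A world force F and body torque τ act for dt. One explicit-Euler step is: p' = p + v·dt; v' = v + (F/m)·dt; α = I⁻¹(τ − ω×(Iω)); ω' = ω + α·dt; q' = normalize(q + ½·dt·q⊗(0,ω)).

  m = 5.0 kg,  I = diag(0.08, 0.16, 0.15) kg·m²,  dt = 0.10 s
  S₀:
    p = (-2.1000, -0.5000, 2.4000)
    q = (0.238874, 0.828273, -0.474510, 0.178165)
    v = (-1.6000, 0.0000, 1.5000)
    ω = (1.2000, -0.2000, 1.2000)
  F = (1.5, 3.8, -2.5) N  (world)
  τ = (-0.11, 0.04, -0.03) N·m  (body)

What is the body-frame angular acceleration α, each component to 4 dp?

α = (-1.4050, 0.8800, -0.0720)

precession coupling ω×(Iω) = (0.0024, -0.1008, -0.0192)
angular accel α = (-1.4050, 0.8800, -0.0720)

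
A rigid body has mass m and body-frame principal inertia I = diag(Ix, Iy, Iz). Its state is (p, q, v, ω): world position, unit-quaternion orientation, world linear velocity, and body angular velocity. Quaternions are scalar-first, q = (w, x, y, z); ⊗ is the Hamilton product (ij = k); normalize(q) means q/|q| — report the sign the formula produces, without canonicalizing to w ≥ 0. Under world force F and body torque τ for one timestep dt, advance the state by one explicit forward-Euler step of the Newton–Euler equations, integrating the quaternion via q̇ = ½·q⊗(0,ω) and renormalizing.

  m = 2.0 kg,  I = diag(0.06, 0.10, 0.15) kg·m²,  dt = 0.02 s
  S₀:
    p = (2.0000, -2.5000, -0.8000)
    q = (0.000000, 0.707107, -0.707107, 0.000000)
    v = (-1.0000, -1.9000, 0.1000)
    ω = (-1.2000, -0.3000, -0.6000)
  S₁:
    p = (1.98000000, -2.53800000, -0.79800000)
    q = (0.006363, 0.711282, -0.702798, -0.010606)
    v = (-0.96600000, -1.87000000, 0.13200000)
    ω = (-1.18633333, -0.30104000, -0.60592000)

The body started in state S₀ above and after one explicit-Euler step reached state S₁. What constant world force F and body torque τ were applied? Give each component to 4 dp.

rate change Δω = (0.01366667, -0.00104000, -0.00592000)
precession coupling = (0.0090, -0.0648, 0.0144)
τ = I·(Δω/dt) + ω₀×(Iω₀) = (0.0500, -0.0700, -0.0300)
v₁ − v₀ = (0.03400000, 0.03000000, 0.03200000)
applied force F = (3.4000, 3.0000, 3.2000)

F = (3.4000, 3.0000, 3.2000)
τ = (0.0500, -0.0700, -0.0300)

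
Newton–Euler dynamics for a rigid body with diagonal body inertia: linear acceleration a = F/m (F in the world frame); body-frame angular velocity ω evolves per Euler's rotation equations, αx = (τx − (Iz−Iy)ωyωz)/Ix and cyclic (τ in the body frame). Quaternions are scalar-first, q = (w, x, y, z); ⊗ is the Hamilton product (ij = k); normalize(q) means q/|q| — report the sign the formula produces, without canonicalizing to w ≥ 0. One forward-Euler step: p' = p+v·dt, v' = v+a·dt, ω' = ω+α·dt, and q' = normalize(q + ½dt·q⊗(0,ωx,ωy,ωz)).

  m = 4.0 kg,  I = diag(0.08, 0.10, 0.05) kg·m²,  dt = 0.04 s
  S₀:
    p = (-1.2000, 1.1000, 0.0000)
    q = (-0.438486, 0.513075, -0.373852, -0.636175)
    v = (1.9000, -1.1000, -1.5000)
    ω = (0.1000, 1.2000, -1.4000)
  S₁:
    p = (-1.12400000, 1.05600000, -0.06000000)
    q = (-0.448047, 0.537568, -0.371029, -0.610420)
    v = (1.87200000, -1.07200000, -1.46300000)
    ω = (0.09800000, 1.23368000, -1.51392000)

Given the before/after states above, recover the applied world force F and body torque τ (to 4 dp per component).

rate change Δω = (-0.00200000, 0.03368000, -0.11392000)
gyro term ω₀×Iω₀ = (0.0840, -0.0042, 0.0024)
τ = I·(Δω/dt) + ω₀×(Iω₀) = (0.0800, 0.0800, -0.1400)
v₁ − v₀ = (-0.02800000, 0.02800000, 0.03700000)
m·(v₁−v₀)/dt = (-2.8000, 2.8000, 3.7000)

F = (-2.8000, 2.8000, 3.7000)
τ = (0.0800, 0.0800, -0.1400)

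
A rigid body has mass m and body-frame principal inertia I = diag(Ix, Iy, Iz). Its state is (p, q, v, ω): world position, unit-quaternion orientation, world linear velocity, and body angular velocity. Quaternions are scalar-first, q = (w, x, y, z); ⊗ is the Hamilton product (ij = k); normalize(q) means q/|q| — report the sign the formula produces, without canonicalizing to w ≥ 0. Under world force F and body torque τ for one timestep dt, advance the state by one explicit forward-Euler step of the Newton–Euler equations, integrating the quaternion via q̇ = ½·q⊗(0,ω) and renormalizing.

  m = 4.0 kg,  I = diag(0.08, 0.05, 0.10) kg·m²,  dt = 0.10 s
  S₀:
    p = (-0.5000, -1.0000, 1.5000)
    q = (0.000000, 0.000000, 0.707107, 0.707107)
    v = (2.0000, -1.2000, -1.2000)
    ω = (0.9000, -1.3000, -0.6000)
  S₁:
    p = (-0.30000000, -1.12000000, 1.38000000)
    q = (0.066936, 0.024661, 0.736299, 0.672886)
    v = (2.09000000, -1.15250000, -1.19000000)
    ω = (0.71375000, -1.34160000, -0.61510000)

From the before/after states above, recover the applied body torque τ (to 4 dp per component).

rate change Δω = (-0.18625000, -0.04160000, -0.01510000)
gyro term ω₀×Iω₀ = (0.0390, 0.0108, 0.0351)
τ = I·(Δω/dt) + ω₀×(Iω₀) = (-0.1100, -0.0100, 0.0200)

τ = (-0.1100, -0.0100, 0.0200)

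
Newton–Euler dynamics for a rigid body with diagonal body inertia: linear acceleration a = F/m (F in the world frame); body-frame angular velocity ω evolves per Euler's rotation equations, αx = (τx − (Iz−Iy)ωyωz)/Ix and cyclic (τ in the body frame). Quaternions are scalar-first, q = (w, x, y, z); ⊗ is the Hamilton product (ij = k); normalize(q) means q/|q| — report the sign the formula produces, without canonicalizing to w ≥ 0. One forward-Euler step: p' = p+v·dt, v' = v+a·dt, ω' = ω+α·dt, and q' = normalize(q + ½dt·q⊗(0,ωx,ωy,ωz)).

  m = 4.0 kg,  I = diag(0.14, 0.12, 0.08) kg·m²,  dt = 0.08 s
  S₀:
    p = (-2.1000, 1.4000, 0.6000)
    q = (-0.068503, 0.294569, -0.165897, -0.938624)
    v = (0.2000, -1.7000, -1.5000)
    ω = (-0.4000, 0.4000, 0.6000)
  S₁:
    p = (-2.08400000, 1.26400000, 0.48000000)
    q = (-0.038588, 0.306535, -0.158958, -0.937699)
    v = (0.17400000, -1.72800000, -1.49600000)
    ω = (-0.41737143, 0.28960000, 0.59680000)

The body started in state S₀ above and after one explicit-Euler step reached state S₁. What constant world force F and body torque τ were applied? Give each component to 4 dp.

ω₁ − ω₀ = (-0.01737143, -0.11040000, -0.00320000)
gyro term ω₀×Iω₀ = (-0.0096, -0.0144, 0.0032)
applied torque τ = (-0.0400, -0.1800, 0.0000)
v₁ − v₀ = (-0.02600000, -0.02800000, 0.00400000)
m·(v₁−v₀)/dt = (-1.3000, -1.4000, 0.2000)

F = (-1.3000, -1.4000, 0.2000)
τ = (-0.0400, -0.1800, 0.0000)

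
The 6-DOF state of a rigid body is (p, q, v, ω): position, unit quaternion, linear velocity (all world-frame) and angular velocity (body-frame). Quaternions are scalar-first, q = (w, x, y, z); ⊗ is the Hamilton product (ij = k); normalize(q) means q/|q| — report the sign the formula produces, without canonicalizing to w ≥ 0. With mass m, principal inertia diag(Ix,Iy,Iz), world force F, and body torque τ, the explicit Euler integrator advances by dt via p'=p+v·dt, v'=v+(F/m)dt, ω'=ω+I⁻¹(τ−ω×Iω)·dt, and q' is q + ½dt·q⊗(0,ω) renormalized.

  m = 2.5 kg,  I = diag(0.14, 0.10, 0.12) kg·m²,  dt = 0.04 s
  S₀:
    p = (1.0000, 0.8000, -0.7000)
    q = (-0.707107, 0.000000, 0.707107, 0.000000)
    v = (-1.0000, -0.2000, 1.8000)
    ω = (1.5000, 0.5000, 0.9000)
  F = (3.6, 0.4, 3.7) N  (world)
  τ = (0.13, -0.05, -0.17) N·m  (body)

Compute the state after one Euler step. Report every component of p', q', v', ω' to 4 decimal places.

a = (1.4400, 0.1600, 1.4800)
new position p' = (0.9600, 0.7920, -0.6280)
new velocity v' = (-0.9424, -0.1936, 1.8592)
gyro term ω×Iω = (0.0090, 0.0270, -0.0300)
angular accel α = (0.8643, -0.7700, -1.1667)
ω' = ω + α·dt = (1.5346, 0.4692, 0.8533)
2q̇ = q⊗(0,ω) = (-0.3535535, -0.4242642, -0.3535535, -1.6970568)
q' = normalize(q + ½dt·q⊗(0,ω)) = (-0.7137, -0.0085, 0.6996, -0.0339)

p' = (0.9600, 0.7920, -0.6280)
q' = (-0.7137, -0.0085, 0.6996, -0.0339)
v' = (-0.9424, -0.1936, 1.8592)
ω' = (1.5346, 0.4692, 0.8533)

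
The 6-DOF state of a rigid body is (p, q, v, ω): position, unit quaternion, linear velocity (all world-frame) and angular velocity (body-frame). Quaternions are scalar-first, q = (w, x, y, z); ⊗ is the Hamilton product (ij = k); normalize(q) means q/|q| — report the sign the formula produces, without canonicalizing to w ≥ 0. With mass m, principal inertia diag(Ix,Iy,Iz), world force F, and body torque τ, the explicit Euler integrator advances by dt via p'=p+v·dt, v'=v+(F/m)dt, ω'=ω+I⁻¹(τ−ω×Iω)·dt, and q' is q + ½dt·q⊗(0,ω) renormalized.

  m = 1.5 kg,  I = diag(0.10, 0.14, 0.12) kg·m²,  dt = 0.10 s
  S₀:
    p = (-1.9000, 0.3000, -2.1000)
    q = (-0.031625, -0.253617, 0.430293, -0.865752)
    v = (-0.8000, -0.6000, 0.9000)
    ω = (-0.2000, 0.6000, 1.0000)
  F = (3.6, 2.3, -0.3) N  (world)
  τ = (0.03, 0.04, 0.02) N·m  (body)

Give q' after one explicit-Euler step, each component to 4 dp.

Hamilton product q⊗(0,ω) = (0.5568528, 0.9560692, 0.4077924, -0.0977366)
q' = normalize(q + ½dt·q⊗(0,ω)) = (-0.0038, -0.2055, 0.4499, -0.8691)

q' = (-0.0038, -0.2055, 0.4499, -0.8691)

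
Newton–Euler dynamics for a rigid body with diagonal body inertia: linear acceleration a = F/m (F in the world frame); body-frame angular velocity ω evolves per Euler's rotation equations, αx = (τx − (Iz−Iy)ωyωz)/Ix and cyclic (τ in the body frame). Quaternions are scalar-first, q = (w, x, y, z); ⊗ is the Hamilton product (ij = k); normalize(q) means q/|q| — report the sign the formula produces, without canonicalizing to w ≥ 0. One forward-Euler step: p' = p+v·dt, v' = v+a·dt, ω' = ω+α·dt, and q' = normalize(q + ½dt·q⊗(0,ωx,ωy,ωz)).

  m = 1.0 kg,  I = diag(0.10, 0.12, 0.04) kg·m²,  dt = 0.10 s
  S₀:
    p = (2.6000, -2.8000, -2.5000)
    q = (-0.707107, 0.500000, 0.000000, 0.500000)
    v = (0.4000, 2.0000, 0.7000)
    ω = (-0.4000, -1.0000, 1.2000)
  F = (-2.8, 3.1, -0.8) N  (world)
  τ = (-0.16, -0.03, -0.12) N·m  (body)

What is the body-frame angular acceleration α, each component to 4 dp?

precession coupling ω×(Iω) = (0.0960, -0.0288, 0.0080)
angular accel α = (-2.5600, -0.0100, -3.2000)

α = (-2.5600, -0.0100, -3.2000)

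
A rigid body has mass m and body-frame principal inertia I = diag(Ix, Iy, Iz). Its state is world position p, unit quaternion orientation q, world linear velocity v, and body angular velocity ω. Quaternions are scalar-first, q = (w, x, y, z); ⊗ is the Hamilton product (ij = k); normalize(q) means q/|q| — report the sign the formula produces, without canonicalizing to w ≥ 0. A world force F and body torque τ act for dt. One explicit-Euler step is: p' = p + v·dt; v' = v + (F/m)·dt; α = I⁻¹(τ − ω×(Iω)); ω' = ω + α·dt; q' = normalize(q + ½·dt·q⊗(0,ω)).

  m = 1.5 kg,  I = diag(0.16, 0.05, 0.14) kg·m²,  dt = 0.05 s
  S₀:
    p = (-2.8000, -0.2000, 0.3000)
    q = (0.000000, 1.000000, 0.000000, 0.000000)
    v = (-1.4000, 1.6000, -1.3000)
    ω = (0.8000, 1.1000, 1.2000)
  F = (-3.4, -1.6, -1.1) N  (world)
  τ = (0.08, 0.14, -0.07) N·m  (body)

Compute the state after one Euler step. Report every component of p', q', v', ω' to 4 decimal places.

p' = (-2.8700, -0.1200, 0.2350)
q' = (-0.0200, 0.9990, -0.0300, 0.0275)
v' = (-1.5133, 1.5467, -1.3367)
ω' = (0.7879, 1.2208, 1.2096)

linear accel F/m = (-2.2667, -1.0667, -0.7333)
p' = p + v·dt = (-2.8700, -0.1200, 0.2350)
v + (F/m)dt = (-1.5133, 1.5467, -1.3367)
ω×(Iω) gyroscopic = (0.1188, 0.0192, -0.0968)
α = I⁻¹(τ − ω×Iω) = (-0.2425, 2.4160, 0.1914)
new body rate ω' = (0.7879, 1.2208, 1.2096)
q⊗(0,ω) = (-0.8000000, 0.0000000, -1.2000000, 1.1000000)
q' = normalize(q + ½dt·q⊗(0,ω)) = (-0.0200, 0.9990, -0.0300, 0.0275)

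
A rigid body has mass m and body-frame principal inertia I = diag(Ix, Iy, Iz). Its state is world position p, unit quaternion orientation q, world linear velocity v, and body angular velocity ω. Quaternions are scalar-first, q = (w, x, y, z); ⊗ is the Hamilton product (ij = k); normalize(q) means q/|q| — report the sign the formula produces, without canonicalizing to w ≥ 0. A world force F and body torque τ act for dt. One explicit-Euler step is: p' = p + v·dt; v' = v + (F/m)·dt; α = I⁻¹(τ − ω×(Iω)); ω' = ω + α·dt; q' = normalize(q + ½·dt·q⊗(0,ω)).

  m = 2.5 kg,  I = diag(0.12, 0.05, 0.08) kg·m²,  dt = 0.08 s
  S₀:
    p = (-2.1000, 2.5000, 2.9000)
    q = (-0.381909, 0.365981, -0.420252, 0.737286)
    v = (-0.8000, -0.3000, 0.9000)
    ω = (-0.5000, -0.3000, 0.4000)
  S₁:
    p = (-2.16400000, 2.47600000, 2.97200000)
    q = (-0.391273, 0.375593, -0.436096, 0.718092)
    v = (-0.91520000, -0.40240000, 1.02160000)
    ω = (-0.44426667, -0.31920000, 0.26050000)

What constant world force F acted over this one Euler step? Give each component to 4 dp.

v₁ − v₀ = (-0.11520000, -0.10240000, 0.12160000)
F = m·Δv/dt = (-3.6000, -3.2000, 3.8000)

F = (-3.6000, -3.2000, 3.8000)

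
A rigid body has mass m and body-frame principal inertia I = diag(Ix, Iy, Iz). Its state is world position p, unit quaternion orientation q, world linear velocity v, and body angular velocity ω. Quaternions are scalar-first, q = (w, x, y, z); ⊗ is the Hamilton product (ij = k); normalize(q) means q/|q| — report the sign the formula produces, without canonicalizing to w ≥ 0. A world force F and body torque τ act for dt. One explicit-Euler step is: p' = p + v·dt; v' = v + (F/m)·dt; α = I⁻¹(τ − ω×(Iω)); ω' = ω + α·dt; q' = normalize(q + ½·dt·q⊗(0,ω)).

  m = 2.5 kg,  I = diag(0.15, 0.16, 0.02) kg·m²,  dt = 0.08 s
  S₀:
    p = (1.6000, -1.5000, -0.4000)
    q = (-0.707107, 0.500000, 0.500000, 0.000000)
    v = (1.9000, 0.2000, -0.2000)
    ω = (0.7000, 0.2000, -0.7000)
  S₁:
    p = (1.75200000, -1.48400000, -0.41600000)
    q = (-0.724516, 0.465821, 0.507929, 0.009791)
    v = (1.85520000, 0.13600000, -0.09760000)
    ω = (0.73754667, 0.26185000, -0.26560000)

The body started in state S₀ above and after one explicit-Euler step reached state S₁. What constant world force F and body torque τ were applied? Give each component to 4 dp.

F = (-1.4000, -2.0000, 3.2000)
τ = (0.0900, 0.0600, 0.1100)

ω₁ − ω₀ = (0.03754667, 0.06185000, 0.43440000)
gyro term ω₀×Iω₀ = (0.0196, -0.0637, 0.0014)
applied torque τ = (0.0900, 0.0600, 0.1100)
Δv = v₁−v₀ = (-0.04480000, -0.06400000, 0.10240000)
F = m·Δv/dt = (-1.4000, -2.0000, 3.2000)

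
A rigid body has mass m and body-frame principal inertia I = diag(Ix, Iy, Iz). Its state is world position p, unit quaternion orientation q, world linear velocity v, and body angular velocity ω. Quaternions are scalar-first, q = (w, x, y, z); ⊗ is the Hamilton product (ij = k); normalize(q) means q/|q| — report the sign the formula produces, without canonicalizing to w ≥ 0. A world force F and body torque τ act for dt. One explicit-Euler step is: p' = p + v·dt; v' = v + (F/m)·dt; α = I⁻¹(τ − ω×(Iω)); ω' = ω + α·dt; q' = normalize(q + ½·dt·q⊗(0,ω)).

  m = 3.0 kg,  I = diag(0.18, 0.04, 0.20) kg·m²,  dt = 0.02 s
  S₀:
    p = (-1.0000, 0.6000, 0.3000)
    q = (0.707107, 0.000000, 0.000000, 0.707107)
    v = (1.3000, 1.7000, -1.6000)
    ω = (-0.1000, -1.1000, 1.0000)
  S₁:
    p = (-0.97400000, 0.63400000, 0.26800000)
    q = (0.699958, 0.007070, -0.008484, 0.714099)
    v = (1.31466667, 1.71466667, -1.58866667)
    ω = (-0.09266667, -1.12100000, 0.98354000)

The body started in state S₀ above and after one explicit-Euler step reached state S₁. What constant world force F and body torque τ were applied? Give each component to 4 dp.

rate change Δω = (0.00733333, -0.02100000, -0.01646000)
gyro term ω₀×Iω₀ = (-0.1760, 0.0020, -0.0154)
τ = I·(Δω/dt) + ω₀×(Iω₀) = (-0.1100, -0.0400, -0.1800)
v₁ − v₀ = (0.01466667, 0.01466667, 0.01133333)
m·(v₁−v₀)/dt = (2.2000, 2.2000, 1.7000)

F = (2.2000, 2.2000, 1.7000)
τ = (-0.1100, -0.0400, -0.1800)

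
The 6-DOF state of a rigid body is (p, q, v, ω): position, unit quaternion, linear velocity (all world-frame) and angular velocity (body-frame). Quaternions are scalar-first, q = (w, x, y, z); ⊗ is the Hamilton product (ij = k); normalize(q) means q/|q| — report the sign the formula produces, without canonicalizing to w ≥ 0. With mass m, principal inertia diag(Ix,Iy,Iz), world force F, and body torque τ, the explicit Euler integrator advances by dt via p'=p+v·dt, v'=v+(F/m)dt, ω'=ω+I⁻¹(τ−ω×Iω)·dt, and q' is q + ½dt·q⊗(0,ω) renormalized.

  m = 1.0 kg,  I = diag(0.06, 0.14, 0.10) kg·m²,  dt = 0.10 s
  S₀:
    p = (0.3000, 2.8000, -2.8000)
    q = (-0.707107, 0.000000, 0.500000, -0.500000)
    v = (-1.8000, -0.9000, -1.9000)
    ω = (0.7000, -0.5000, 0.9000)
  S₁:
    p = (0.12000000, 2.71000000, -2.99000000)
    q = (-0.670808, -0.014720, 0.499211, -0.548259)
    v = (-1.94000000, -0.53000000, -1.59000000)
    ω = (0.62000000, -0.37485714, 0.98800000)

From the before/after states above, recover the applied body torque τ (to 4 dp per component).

ω₁ − ω₀ = (-0.08000000, 0.12514286, 0.08800000)
precession coupling = (0.0180, -0.0252, -0.0280)
applied torque τ = (-0.0300, 0.1500, 0.0600)

τ = (-0.0300, 0.1500, 0.0600)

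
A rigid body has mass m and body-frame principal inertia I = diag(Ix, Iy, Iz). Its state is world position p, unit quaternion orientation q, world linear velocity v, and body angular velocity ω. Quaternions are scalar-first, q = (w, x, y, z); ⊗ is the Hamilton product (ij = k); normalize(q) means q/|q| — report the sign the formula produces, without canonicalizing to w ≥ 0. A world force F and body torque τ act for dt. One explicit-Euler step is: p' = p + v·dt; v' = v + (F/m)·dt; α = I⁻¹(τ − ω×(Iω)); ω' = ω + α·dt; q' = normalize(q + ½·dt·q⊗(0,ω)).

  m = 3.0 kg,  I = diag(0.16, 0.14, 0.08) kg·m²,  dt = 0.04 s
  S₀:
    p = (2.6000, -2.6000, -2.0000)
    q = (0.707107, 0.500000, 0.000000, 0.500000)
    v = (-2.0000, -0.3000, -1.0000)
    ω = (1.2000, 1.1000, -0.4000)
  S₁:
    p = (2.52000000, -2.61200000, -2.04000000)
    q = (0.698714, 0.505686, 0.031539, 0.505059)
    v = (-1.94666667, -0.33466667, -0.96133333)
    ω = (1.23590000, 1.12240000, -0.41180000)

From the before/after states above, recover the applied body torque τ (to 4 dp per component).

τ = (0.1700, 0.0400, -0.0500)

Δω = ω₁−ω₀ = (0.03590000, 0.02240000, -0.01180000)
applied torque τ = (0.1700, 0.0400, -0.0500)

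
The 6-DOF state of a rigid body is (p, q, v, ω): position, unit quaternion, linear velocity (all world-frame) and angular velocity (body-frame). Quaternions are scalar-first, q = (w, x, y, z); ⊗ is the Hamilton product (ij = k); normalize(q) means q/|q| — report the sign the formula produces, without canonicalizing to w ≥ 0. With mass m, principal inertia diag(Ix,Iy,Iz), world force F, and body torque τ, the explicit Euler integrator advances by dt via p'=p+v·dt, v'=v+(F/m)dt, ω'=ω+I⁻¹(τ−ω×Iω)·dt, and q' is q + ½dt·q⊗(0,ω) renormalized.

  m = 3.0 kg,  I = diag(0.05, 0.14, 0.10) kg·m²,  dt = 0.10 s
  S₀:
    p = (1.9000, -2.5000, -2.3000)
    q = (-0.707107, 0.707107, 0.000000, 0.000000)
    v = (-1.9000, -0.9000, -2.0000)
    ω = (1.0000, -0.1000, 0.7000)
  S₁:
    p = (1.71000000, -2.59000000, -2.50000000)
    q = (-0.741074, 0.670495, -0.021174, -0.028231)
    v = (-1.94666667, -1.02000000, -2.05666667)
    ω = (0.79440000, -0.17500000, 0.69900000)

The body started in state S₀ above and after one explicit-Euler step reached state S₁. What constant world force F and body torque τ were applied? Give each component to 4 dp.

F = (-1.4000, -3.6000, -1.7000)
τ = (-0.1000, -0.1400, -0.0100)

Δω = ω₁−ω₀ = (-0.20560000, -0.07500000, -0.00100000)
ω₀×(Iω₀) = (0.0028, -0.0350, -0.0090)
I·α + gyro = (-0.1000, -0.1400, -0.0100)
Δv = v₁−v₀ = (-0.04666667, -0.12000000, -0.05666667)
m·(v₁−v₀)/dt = (-1.4000, -3.6000, -1.7000)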